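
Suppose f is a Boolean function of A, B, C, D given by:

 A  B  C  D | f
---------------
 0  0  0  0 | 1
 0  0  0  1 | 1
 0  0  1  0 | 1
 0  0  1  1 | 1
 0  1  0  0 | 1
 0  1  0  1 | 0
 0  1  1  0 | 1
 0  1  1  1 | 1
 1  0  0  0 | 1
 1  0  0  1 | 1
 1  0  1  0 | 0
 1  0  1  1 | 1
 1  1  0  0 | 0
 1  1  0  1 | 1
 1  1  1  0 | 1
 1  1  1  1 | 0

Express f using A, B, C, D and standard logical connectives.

There are just 4 zero rows: (0,1,0,1), (1,0,1,0), (1,1,0,0), (1,1,1,1). Their minterms are ¬A·B·¬C·D, A·¬B·C·¬D, A·B·¬C·¬D, A·B·C·D; the OR of those covers precisely the 0-outputs, and negating it yields f.

f(A, B, C, D) = ((((((A' · B) · C') · D) + (((A · B') · C) · D')) + (((A · B) · C') · D')) + (((A · B) · C) · D))'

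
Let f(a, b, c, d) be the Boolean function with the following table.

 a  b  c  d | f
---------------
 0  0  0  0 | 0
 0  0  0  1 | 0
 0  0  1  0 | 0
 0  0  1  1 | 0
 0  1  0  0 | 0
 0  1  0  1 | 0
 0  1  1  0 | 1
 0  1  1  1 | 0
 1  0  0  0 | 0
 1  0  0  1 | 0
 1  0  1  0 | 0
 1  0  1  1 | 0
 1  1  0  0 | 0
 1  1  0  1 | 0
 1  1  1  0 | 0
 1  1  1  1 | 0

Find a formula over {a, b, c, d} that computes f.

f(a, b, c, d) = ((~a & b) & c) & ~d

f is 1 on exactly one input, (0,1,1,0), whose minterm is ¬a·b·c·¬d. So f is just that conjunction.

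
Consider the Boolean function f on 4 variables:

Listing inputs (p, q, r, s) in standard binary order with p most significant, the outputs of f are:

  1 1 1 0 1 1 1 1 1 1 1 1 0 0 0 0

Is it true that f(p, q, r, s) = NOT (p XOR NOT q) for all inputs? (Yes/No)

Check the formula against f row by row:
  p=0, q=0, r=0, s=0: formula gives 0, but f = 1 ✗
Since they disagree at (0,0,0,0), the expression is not a correct formula for f.

No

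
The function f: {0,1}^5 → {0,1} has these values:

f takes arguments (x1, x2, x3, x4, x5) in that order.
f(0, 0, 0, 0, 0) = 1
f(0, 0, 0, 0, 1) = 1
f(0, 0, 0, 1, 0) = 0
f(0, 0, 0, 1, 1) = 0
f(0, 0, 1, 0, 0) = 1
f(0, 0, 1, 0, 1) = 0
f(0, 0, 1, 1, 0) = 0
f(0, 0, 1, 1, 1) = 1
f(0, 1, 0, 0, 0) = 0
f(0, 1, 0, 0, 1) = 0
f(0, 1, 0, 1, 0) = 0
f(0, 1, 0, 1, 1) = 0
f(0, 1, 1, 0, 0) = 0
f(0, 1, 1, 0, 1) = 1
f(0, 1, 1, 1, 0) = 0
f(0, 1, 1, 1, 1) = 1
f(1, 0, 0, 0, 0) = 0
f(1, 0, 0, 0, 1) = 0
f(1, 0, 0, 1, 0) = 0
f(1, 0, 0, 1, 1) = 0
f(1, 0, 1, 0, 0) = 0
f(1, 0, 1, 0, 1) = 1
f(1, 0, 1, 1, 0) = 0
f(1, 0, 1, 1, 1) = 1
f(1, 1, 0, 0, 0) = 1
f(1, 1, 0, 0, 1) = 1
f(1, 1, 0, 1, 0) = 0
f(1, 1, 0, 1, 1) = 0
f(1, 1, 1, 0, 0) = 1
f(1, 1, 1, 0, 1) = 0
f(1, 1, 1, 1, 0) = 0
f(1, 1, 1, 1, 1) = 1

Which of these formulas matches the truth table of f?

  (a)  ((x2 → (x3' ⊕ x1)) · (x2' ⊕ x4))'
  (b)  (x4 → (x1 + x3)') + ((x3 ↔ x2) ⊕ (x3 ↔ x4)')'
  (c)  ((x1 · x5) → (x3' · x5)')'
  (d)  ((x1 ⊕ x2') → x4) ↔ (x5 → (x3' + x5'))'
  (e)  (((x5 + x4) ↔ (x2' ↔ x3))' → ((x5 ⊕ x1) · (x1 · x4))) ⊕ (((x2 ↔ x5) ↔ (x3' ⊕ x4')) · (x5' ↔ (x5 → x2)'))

(a) disagrees with f on (0,0,0,0,0) (formula → 0, table → 1); rule it out.
(b) disagrees with f on (0,0,0,1,0) (formula → 1, table → 0); rule it out.
(c) disagrees with f on (0,0,0,0,0) (formula → 0, table → 1); rule it out.
(e) disagrees with f on (0,0,0,0,1) (formula → 0, table → 1); rule it out.
That leaves (d). Evaluating it on every row reproduces the table of f exactly.

d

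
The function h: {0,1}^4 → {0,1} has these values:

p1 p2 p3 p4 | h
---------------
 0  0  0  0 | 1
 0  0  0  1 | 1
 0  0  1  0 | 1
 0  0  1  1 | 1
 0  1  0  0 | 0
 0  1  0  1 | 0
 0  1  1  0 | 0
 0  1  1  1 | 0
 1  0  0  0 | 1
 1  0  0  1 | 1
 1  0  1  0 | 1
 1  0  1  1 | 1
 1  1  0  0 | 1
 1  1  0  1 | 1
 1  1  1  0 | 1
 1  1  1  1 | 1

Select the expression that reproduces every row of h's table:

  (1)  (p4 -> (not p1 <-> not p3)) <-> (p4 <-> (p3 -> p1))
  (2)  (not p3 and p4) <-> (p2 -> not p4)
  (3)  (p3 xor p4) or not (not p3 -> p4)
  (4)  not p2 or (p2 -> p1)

4

(1) fails at (0,0,0,0): the formula yields 0, h is 1.
(2) fails at (0,0,0,0): the formula yields 0, h is 1.
(3) fails at (0,0,1,1): the formula yields 0, h is 1.
(4) is the remaining candidate, and it agrees with h on all 16 inputs.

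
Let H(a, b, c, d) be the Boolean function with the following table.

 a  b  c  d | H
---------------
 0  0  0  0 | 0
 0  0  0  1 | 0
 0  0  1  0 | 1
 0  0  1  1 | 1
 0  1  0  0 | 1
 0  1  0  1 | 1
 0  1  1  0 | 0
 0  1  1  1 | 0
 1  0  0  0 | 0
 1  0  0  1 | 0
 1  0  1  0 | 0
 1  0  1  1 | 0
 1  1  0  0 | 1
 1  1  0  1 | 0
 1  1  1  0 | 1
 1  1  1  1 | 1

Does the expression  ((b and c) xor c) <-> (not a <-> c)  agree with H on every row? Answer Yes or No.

Evaluate ((b and c) xor c) <-> (not a <-> c) on each row and compare to H:
  a=0, b=0, c=0, d=0: formula gives 1, but H = 0 ✗
Since they disagree at (0,0,0,0), the expression is not a correct formula for H.

No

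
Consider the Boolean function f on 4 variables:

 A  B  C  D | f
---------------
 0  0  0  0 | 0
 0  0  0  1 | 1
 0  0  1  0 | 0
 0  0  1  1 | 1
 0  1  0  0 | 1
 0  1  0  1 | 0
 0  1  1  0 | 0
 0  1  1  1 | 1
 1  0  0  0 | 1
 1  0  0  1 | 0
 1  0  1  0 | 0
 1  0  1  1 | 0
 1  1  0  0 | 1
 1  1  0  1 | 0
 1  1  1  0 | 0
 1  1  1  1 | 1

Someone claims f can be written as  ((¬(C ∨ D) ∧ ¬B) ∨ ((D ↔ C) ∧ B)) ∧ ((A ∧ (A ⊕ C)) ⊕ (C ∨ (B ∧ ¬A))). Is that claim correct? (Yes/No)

Check the formula against f row by row:
  A=0, B=0, C=0, D=0: formula gives 0, f = 0 ✓
  A=0, B=0, C=0, D=1: formula gives 0, but f = 1 ✗
A single disagreement suffices: at (0,0,0,1) they differ, so the formula does not compute f.

No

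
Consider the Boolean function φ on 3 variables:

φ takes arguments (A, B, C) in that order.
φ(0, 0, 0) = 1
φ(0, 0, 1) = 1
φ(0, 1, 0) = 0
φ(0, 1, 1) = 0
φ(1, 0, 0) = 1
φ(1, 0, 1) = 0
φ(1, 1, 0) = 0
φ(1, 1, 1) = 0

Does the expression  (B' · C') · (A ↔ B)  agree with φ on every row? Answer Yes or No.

No

Check the formula against φ row by row:
  A=0, B=0, C=0: formula gives 1, φ = 1 ✓
  A=0, B=0, C=1: formula gives 0, but φ = 1 ✗
Row (0,0,1) is a counterexample, so the formula is not equivalent to φ.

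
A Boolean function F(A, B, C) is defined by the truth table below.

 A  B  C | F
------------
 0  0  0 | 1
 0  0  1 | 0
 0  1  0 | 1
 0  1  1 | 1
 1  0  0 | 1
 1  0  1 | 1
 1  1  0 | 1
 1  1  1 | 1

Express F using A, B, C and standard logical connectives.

Only row (0,0,1) gives 0. So F is 1 everywhere except there — the complement of the minterm ¬A·¬B·C.

F(A, B, C) = not ((not A and not B) and C)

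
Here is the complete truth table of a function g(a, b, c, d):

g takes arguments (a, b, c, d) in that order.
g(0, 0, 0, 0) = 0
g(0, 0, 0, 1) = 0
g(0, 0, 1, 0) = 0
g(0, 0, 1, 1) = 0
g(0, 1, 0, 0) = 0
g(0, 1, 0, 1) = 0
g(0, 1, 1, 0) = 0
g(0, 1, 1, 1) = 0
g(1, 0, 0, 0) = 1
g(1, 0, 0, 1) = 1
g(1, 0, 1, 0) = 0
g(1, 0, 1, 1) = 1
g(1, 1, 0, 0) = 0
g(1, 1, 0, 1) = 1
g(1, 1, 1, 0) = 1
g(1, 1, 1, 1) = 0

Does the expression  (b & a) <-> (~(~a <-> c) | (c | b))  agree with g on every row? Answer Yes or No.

No

Test each input against both g and the formula:
  a=0, b=0, c=0, d=0: formula gives 0, g = 0 ✓
  a=0, b=0, c=0, d=1: formula gives 0, g = 0 ✓
  a=0, b=0, c=1, d=0: formula gives 0, g = 0 ✓
  a=0, b=0, c=1, d=1: formula gives 0, g = 0 ✓
  …
  a=1, b=0, c=1, d=1: formula gives 0, but g = 1 ✗
Row (1,0,1,1) is a counterexample, so the formula is not equivalent to g.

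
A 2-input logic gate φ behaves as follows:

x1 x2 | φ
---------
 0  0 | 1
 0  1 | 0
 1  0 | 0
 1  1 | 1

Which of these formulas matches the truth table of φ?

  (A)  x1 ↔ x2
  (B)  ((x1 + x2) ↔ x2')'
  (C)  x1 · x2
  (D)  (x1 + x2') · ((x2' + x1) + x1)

(B) fails at (0,1): the formula yields 1, φ is 0.
(C) fails at (0,0): the formula yields 0, φ is 1.
(D) fails at (1,0): the formula yields 1, φ is 0.
Only (A) survives; checking it on all 4 rows confirms it matches φ.

A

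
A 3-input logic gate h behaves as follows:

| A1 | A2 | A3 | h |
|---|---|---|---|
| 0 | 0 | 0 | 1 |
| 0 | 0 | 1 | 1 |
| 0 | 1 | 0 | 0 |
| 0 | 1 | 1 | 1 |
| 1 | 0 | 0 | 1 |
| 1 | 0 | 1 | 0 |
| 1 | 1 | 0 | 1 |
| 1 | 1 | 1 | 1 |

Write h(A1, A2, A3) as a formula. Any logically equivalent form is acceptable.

The 0-rows are (0,1,0), (1,0,1). Take each as a conjunction (¬A1·A2·¬A3, A1·¬A2·A3), form their disjunction, and complement — that gives a formula that is 1 everywhere h is.

h(A1, A2, A3) = ~(((~A1 & A2) & ~A3) | ((A1 & ~A2) & A3))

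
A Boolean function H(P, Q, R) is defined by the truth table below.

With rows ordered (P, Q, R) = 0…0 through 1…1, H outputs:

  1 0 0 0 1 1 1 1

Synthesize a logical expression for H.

H is 0 on only 3 rows — (0,0,1), (0,1,0), (0,1,1). Writing each as a minterm (¬P·¬Q·R, ¬P·Q·¬R, ¬P·Q·R) and OR-ing them characterizes exactly where H=0, so H is the negation of that disjunction.

H(P, Q, R) = NOT ((((NOT P AND NOT Q) AND R) OR ((NOT P AND Q) AND NOT R)) OR ((NOT P AND Q) AND R))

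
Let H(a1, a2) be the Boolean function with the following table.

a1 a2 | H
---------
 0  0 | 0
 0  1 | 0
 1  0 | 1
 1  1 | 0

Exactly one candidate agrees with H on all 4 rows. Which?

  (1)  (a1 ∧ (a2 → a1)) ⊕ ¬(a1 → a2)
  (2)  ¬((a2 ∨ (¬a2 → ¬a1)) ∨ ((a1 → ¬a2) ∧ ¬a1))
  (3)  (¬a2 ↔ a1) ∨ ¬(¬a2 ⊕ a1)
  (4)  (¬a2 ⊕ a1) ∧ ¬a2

2

(1) fails at (1,0): the formula yields 0, H is 1.
(3) fails at (0,1): the formula yields 1, H is 0.
(4) fails at (0,0): the formula yields 1, H is 0.
(2) is the remaining candidate, and it agrees with H on all 4 inputs.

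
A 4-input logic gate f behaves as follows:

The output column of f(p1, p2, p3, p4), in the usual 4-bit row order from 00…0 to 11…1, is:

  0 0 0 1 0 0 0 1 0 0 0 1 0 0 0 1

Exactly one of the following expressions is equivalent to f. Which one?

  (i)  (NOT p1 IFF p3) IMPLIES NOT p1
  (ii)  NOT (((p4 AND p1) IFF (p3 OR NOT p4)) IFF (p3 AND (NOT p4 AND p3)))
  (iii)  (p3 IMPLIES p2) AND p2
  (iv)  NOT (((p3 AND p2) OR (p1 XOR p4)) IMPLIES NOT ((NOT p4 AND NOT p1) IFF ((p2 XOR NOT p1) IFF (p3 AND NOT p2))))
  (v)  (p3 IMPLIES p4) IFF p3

(i): at (0,0,0,0) it gives 1, but f = 0 — eliminated.
(ii): at (0,0,0,1) it gives 1, but f = 0 — eliminated.
(iii): at (0,0,1,1) it gives 0, but f = 1 — eliminated.
(iv): at (0,0,0,1) it gives 1, but f = 0 — eliminated.
That leaves (v). Evaluating it on every row reproduces the table of f exactly.

v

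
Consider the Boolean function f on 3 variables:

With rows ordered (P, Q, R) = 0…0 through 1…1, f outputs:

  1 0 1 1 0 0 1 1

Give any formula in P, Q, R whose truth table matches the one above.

f(P, Q, R) = ¬((((¬P ∧ ¬Q) ∧ R) ∨ ((P ∧ ¬Q) ∧ ¬R)) ∨ ((P ∧ ¬Q) ∧ R))

There are just 3 zero rows: (0,0,1), (1,0,0), (1,0,1). Their minterms are ¬P·¬Q·R, P·¬Q·¬R, P·¬Q·R; the OR of those covers precisely the 0-outputs, and negating it yields f.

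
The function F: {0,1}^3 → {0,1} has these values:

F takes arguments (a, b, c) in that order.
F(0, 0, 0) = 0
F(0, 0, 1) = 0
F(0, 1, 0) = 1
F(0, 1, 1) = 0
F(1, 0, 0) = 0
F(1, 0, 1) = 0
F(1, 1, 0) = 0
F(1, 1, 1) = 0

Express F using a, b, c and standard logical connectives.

F(a, b, c) = (¬a ∧ b) ∧ ¬c

Only row (0,1,0) gives 1. That row's minterm ¬a·b·¬c is F directly.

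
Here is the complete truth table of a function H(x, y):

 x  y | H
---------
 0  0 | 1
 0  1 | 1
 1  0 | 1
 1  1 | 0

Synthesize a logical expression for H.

The output is 0 only when every input is 1 — NAND of all inputs.

H(x, y) = not (x and y)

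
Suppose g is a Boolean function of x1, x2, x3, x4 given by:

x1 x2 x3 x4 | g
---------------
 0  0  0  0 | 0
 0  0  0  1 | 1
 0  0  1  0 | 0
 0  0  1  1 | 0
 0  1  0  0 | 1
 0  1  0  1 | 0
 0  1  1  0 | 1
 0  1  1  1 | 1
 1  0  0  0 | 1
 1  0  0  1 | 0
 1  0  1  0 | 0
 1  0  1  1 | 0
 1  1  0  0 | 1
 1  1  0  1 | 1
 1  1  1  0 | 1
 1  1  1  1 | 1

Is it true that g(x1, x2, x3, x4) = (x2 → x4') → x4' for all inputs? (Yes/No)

Check the formula against g row by row:
  x1=0, x2=0, x3=0, x4=0: formula gives 1, but g = 0 ✗
A single disagreement suffices: at (0,0,0,0) they differ, so the formula does not compute g.

No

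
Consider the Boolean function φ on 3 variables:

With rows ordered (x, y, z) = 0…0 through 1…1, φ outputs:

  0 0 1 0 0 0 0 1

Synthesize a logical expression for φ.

φ=1 on 2 inputs: (0,1,0), (1,1,1). Reading each as a conjunction of literals (¬x·y·¬z, x·y·z) and taking the OR gives the canonical DNF.

φ(x, y, z) = ((¬x ∧ y) ∧ ¬z) ∨ ((x ∧ y) ∧ z)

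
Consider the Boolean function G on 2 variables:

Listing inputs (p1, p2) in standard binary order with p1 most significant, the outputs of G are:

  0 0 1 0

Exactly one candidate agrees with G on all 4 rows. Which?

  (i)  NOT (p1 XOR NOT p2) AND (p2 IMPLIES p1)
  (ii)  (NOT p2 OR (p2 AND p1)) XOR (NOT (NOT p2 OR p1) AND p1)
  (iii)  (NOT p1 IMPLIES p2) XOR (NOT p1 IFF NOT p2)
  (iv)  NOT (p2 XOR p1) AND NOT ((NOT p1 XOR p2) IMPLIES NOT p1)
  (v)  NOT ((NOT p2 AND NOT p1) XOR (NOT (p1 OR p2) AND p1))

(ii): at (0,0) it gives 1, but G = 0 — eliminated.
(iii): at (0,0) it gives 1, but G = 0 — eliminated.
(iv): at (1,0) it gives 0, but G = 1 — eliminated.
(v): at (0,1) it gives 1, but G = 0 — eliminated.
Only (i) survives; checking it on all 4 rows confirms it matches G.

i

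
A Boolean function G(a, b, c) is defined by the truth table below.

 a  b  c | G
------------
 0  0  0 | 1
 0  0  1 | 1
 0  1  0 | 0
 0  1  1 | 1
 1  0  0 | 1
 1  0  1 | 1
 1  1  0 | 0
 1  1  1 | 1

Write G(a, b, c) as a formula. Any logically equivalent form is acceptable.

There are just 2 zero rows: (0,1,0), (1,1,0). Their minterms are ¬a·b·¬c, a·b·¬c; the OR of those covers precisely the 0-outputs, and negating it yields G.

G(a, b, c) = not (((not a and b) and not c) or ((a and b) and not c))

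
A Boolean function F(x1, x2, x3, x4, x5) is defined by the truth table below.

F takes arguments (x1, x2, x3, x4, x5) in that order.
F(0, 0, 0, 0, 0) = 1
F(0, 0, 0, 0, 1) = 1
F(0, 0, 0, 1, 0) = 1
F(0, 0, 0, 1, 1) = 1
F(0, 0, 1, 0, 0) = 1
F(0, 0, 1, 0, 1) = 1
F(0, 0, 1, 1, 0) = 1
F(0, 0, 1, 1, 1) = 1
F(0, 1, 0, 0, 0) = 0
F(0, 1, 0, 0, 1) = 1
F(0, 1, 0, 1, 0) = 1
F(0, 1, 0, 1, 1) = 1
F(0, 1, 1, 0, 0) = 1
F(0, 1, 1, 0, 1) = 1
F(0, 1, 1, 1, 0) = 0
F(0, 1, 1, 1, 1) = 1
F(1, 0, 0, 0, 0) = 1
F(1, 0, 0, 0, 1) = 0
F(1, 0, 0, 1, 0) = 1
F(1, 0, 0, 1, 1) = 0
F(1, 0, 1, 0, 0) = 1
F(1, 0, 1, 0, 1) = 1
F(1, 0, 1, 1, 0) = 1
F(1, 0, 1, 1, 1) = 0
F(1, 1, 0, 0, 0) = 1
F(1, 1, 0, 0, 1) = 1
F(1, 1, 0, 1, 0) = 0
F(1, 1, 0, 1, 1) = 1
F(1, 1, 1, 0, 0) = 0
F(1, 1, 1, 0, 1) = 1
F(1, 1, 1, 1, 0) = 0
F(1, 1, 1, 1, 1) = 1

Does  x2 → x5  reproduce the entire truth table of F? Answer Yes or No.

No

Evaluate x2 → x5 on each row and compare to F:
  x1=0, x2=0, x3=0, x4=0, x5=0: formula gives 1, F = 1 ✓
  x1=0, x2=0, x3=0, x4=0, x5=1: formula gives 1, F = 1 ✓
  x1=0, x2=0, x3=0, x4=1, x5=0: formula gives 1, F = 1 ✓
  x1=0, x2=0, x3=0, x4=1, x5=1: formula gives 1, F = 1 ✓
  …
  x1=0, x2=1, x3=0, x4=1, x5=0: formula gives 0, but F = 1 ✗
Row (0,1,0,1,0) is a counterexample, so the formula is not equivalent to F.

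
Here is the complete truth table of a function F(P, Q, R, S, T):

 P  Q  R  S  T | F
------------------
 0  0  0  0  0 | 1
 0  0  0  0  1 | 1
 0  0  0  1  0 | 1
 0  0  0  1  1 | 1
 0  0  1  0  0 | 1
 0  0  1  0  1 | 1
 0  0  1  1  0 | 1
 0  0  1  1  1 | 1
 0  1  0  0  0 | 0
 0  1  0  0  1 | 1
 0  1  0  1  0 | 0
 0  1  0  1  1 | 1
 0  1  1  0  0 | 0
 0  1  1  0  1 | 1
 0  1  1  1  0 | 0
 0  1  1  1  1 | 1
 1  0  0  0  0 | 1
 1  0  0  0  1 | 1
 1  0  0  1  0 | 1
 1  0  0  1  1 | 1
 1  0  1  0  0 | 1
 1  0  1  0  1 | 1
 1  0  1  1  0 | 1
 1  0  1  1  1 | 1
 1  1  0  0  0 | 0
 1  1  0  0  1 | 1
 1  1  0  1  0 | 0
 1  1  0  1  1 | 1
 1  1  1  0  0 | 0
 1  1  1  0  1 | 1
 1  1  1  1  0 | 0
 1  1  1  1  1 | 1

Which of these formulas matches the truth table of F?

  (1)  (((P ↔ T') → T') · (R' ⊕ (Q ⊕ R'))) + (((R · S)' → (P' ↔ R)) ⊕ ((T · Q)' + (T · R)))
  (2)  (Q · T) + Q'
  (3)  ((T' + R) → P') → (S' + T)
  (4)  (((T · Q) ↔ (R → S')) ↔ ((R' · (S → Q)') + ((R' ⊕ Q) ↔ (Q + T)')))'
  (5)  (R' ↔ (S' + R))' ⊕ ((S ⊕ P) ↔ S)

(1) disagrees with F on (0,0,1,0,0) (formula → 0, table → 1); rule it out.
(3) disagrees with F on (0,0,0,1,0) (formula → 0, table → 1); rule it out.
(4) disagrees with F on (0,0,0,0,1) (formula → 0, table → 1); rule it out.
(5) disagrees with F on (0,0,0,1,0) (formula → 0, table → 1); rule it out.
Only (2) survives; checking it on all 32 rows confirms it matches F.

2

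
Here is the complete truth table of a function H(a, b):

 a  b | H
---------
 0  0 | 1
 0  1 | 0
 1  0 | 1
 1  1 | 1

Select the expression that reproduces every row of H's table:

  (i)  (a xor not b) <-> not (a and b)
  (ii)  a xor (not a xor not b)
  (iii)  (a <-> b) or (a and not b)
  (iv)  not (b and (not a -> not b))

iii

(i): at (1,0) it gives 0, but H = 1 — eliminated.
(ii): at (0,0) it gives 0, but H = 1 — eliminated.
(iv): at (0,1) it gives 1, but H = 0 — eliminated.
That leaves (iii). Evaluating it on every row reproduces the table of H exactly.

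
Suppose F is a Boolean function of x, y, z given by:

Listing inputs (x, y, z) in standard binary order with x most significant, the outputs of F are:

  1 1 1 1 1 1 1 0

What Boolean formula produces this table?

F(x, y, z) = ((x · y) · z)'

The output is 0 only when every input is 1 — NAND of all inputs.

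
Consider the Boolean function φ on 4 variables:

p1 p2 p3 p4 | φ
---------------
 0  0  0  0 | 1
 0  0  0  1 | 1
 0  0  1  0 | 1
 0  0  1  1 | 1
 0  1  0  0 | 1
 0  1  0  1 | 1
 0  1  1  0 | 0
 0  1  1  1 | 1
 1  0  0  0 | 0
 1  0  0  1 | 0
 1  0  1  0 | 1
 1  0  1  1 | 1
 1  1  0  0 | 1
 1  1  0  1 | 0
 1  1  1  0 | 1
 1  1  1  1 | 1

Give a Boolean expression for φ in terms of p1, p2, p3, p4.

φ(p1, p2, p3, p4) = ((((((p1' · p2) · p3) · p4') + (((p1 · p2') · p3') · p4')) + (((p1 · p2') · p3') · p4)) + (((p1 · p2) · p3') · p4))'

φ is 0 on only 4 rows — (0,1,1,0), (1,0,0,0), (1,0,0,1), (1,1,0,1). Writing each as a minterm (¬p1·p2·p3·¬p4, p1·¬p2·¬p3·¬p4, p1·¬p2·¬p3·p4, p1·p2·¬p3·p4) and OR-ing them characterizes exactly where φ=0, so φ is the negation of that disjunction.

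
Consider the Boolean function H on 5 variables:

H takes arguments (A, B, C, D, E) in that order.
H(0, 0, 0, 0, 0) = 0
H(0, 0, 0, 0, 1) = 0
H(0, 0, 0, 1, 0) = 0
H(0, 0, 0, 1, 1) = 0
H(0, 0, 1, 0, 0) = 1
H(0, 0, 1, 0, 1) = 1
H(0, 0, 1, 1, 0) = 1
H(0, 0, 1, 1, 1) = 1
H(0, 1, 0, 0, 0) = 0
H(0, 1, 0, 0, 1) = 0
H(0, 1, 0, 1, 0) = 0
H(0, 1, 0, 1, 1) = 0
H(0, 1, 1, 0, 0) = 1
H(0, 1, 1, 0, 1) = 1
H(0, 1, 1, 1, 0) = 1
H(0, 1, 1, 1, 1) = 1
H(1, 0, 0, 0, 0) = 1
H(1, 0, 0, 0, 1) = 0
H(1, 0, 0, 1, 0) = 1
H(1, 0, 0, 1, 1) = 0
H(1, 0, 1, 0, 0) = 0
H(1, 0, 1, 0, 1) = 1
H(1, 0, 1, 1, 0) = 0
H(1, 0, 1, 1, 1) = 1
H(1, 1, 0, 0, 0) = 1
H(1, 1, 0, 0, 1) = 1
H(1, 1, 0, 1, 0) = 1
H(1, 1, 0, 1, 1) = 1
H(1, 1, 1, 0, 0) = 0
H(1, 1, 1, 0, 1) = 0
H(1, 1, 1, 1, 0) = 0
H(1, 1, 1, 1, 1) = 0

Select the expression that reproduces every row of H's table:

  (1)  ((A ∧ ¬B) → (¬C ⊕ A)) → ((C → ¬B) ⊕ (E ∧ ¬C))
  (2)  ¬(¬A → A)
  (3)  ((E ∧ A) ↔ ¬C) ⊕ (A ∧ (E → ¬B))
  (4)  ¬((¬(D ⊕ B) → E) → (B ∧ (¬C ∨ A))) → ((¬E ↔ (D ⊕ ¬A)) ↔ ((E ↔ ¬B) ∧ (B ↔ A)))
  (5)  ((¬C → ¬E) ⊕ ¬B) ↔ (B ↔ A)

(1) disagrees with H on (0,0,0,0,0) (formula → 1, table → 0); rule it out.
(2) disagrees with H on (0,0,0,0,0) (formula → 1, table → 0); rule it out.
(4) disagrees with H on (0,0,0,0,0) (formula → 1, table → 0); rule it out.
(5) disagrees with H on (0,0,0,0,1) (formula → 1, table → 0); rule it out.
(3) is the remaining candidate, and it agrees with H on all 32 inputs.

3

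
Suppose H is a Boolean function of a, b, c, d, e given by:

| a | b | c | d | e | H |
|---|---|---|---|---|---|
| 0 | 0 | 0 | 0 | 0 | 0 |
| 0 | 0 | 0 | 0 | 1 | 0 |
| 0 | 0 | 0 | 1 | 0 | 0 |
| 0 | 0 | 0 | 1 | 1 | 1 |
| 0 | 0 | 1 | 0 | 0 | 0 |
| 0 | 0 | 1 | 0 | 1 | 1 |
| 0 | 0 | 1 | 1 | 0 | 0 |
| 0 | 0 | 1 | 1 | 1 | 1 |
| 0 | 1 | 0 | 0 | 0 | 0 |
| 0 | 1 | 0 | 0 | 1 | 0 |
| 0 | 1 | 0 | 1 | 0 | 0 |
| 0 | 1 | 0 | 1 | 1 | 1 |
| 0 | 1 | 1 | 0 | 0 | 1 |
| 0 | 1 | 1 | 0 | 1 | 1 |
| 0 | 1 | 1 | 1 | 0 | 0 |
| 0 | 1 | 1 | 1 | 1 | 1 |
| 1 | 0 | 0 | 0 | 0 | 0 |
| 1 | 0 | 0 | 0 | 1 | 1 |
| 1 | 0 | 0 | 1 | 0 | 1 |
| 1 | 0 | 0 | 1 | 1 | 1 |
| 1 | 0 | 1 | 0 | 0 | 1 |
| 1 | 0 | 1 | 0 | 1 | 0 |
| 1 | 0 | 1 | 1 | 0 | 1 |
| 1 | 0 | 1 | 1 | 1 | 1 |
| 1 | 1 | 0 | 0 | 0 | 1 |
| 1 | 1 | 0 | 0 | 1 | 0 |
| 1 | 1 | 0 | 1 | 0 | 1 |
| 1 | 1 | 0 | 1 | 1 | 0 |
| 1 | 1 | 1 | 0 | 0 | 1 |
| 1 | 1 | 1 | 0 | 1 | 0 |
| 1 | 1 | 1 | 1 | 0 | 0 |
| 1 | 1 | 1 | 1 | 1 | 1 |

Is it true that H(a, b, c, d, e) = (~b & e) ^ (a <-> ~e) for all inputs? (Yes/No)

Evaluate (~b & e) ^ (a <-> ~e) on each row and compare to H:
  a=0, b=0, c=0, d=0, e=0: formula gives 0, H = 0 ✓
  a=0, b=0, c=0, d=0, e=1: formula gives 0, H = 0 ✓
  a=0, b=0, c=0, d=1, e=0: formula gives 0, H = 0 ✓
  a=0, b=0, c=0, d=1, e=1: formula gives 0, but H = 1 ✗
A single disagreement suffices: at (0,0,0,1,1) they differ, so the formula does not compute H.

No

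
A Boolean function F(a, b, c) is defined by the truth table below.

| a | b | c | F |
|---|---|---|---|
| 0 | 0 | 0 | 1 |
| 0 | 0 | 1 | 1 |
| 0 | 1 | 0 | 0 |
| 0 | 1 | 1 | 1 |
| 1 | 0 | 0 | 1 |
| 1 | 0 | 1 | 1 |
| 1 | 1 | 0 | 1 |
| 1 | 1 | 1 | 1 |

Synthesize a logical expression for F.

F(a, b, c) = NOT ((NOT a AND b) AND NOT c)

Only row (0,1,0) gives 0. So F is 1 everywhere except there — the complement of the minterm ¬a·b·¬c.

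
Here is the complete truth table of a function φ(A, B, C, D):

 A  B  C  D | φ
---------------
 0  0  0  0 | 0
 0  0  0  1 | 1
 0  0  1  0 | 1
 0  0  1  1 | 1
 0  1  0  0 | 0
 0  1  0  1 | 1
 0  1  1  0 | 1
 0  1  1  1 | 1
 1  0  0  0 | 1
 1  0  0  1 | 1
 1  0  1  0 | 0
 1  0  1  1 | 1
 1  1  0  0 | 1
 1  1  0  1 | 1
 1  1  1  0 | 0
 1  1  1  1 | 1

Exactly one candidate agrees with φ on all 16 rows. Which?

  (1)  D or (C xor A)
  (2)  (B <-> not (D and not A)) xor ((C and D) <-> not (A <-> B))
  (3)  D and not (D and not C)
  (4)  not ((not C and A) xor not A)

(2) disagrees with φ on (0,0,0,0) (formula → 1, table → 0); rule it out.
(3) disagrees with φ on (0,0,0,1) (formula → 0, table → 1); rule it out.
(4) disagrees with φ on (0,0,0,1) (formula → 0, table → 1); rule it out.
(1) is the remaining candidate, and it agrees with φ on all 16 inputs.

1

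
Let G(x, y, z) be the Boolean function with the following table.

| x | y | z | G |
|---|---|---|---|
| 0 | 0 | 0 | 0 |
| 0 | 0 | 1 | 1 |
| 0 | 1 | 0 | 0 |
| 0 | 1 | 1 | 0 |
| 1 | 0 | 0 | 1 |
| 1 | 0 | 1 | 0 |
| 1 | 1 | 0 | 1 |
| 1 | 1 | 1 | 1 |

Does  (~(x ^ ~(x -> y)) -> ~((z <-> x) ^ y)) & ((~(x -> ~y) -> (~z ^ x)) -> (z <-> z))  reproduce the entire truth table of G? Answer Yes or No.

Evaluate (~(x ^ ~(x -> y)) -> ~((z <-> x) ^ y)) & ((~(x -> ~y) -> (~z ^ x)) -> (z <-> z)) on each row and compare to G:
  x=0, y=0, z=0: formula gives 0, G = 0 ✓
  x=0, y=0, z=1: formula gives 1, G = 1 ✓
  x=0, y=1, z=0: formula gives 1, but G = 0 ✗
Since they disagree at (0,1,0), the expression is not a correct formula for G.

No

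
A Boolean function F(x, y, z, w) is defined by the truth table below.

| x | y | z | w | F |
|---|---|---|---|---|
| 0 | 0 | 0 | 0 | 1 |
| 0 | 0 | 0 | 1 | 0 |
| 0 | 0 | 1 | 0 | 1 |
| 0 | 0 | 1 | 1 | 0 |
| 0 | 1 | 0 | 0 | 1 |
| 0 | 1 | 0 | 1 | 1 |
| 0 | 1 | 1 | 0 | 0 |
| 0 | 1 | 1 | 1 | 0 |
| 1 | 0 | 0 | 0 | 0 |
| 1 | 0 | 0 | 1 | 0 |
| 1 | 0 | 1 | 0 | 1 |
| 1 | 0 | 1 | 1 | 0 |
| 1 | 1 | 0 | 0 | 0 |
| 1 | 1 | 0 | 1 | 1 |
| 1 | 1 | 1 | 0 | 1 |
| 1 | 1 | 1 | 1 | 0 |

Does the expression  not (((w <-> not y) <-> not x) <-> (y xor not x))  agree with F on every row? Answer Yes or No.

Check the formula against F row by row:
  x=0, y=0, z=0, w=0: formula gives 1, F = 1 ✓
  x=0, y=0, z=0, w=1: formula gives 0, F = 0 ✓
  x=0, y=0, z=1, w=0: formula gives 1, F = 1 ✓
  x=0, y=0, z=1, w=1: formula gives 0, F = 0 ✓
  …
  x=0, y=1, z=0, w=1: formula gives 0, but F = 1 ✗
Since they disagree at (0,1,0,1), the expression is not a correct formula for F.

No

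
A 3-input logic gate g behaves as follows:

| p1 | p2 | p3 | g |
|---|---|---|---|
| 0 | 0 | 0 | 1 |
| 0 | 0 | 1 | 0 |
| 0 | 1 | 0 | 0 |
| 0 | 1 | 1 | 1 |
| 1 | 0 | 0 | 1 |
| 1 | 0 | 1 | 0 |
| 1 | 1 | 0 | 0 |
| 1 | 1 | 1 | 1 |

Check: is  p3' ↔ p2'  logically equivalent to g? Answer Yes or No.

Yes

Evaluate p3' ↔ p2' on each row and compare to g:
  p1=0, p2=0, p3=0: formula gives 1, g = 1 ✓
  p1=0, p2=0, p3=1: formula gives 0, g = 0 ✓
  p1=0, p2=1, p3=0: formula gives 0, g = 0 ✓
  p1=0, p2=1, p3=1: formula gives 1, g = 1 ✓
  p1=1, p2=0, p3=0: formula gives 1, g = 1 ✓
  …and likewise for the remaining 3 rows.
Every row agrees, so the formula is equivalent.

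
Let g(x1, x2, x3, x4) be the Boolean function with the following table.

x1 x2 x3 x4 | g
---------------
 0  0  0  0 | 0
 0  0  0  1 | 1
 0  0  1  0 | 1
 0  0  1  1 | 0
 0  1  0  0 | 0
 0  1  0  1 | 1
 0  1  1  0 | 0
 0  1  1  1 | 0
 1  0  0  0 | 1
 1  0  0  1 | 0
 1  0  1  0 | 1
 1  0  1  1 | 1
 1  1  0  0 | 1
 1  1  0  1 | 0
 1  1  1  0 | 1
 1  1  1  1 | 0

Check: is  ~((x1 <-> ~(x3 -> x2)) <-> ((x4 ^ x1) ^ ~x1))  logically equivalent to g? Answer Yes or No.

No

Evaluate ~((x1 <-> ~(x3 -> x2)) <-> ((x4 ^ x1) ^ ~x1)) on each row and compare to g:
  x1=0, x2=0, x3=0, x4=0: formula gives 0, g = 0 ✓
  x1=0, x2=0, x3=0, x4=1: formula gives 1, g = 1 ✓
  x1=0, x2=0, x3=1, x4=0: formula gives 1, g = 1 ✓
  x1=0, x2=0, x3=1, x4=1: formula gives 0, g = 0 ✓
  …
  x1=0, x2=1, x3=1, x4=1: formula gives 1, but g = 0 ✗
Row (0,1,1,1) is a counterexample, so the formula is not equivalent to g.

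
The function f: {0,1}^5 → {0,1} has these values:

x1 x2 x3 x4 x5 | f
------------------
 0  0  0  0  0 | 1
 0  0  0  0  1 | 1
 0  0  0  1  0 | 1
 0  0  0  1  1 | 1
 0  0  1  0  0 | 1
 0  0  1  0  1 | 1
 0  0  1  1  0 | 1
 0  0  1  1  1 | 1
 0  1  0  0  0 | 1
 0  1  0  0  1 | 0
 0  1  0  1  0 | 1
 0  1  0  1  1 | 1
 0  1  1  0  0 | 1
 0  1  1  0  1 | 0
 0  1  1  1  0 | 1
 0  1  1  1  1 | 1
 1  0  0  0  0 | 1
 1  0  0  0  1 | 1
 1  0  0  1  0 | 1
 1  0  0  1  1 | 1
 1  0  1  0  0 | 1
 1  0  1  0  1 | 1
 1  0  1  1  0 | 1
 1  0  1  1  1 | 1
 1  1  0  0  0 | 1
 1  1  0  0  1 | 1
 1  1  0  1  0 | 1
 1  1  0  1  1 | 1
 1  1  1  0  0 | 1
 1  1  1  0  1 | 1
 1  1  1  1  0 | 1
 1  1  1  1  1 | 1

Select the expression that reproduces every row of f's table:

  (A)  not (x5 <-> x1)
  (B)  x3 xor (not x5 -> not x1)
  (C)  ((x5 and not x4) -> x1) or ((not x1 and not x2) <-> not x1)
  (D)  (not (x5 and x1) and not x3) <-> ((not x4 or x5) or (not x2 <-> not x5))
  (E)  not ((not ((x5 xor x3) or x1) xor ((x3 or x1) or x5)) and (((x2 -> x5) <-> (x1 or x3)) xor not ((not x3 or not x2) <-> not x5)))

(A) fails at (0,0,0,0,0): the formula yields 0, f is 1.
(B) fails at (0,0,1,0,0): the formula yields 0, f is 1.
(D) fails at (0,0,1,0,0): the formula yields 0, f is 1.
(E) fails at (0,0,0,0,1): the formula yields 0, f is 1.
(C) is the remaining candidate, and it agrees with f on all 32 inputs.

C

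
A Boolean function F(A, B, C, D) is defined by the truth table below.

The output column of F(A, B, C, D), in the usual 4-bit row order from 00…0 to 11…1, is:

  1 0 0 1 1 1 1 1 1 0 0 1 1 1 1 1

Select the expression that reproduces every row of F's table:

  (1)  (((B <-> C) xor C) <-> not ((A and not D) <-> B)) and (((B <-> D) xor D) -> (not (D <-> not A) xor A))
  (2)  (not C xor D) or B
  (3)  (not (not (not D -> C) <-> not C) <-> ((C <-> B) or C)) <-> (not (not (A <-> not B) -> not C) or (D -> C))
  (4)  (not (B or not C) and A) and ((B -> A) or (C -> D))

(1) fails at (0,0,0,0): the formula yields 0, F is 1.
(3) fails at (0,0,0,0): the formula yields 0, F is 1.
(4) fails at (0,0,0,0): the formula yields 0, F is 1.
That leaves (2). Evaluating it on every row reproduces the table of F exactly.

2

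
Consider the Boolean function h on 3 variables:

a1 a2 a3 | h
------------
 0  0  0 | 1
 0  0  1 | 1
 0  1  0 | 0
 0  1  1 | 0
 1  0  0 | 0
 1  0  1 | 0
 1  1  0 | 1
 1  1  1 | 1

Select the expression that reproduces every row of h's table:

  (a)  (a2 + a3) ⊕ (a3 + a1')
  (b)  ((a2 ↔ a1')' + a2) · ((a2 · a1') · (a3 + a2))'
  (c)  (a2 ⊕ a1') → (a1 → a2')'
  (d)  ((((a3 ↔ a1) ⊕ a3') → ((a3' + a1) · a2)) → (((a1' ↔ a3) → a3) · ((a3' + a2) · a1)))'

b

(a): at (0,0,1) it gives 0, but h = 1 — eliminated.
(c): at (0,0,0) it gives 0, but h = 1 — eliminated.
(d): at (0,1,0) it gives 1, but h = 0 — eliminated.
That leaves (b). Evaluating it on every row reproduces the table of h exactly.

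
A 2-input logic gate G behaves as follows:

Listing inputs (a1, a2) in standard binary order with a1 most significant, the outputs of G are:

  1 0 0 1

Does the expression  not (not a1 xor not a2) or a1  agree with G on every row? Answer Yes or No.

Check the formula against G row by row:
  a1=0, a2=0: formula gives 1, G = 1 ✓
  a1=0, a2=1: formula gives 0, G = 0 ✓
  a1=1, a2=0: formula gives 1, but G = 0 ✗
A single disagreement suffices: at (1,0) they differ, so the formula does not compute G.

No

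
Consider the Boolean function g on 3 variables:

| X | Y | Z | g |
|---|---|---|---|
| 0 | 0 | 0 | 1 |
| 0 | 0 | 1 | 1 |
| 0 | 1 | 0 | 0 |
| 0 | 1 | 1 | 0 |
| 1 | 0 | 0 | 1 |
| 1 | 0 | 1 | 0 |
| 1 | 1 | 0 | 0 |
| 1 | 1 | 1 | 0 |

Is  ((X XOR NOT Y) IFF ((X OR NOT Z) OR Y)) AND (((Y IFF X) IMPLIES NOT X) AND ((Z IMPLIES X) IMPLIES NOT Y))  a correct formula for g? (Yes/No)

No

Evaluate ((X XOR NOT Y) IFF ((X OR NOT Z) OR Y)) AND (((Y IFF X) IMPLIES NOT X) AND ((Z IMPLIES X) IMPLIES NOT Y)) on each row and compare to g:
  X=0, Y=0, Z=0: formula gives 1, g = 1 ✓
  X=0, Y=0, Z=1: formula gives 0, but g = 1 ✗
Row (0,0,1) is a counterexample, so the formula is not equivalent to g.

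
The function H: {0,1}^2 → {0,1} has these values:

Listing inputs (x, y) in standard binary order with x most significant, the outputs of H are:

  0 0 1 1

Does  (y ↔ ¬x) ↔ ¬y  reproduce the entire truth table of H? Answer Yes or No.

Check the formula against H row by row:
  x=0, y=0: formula gives 0, H = 0 ✓
  x=0, y=1: formula gives 0, H = 0 ✓
  x=1, y=0: formula gives 1, H = 1 ✓
  x=1, y=1: formula gives 1, H = 1 ✓
All 4 rows match — the expression computes H exactly.

Yes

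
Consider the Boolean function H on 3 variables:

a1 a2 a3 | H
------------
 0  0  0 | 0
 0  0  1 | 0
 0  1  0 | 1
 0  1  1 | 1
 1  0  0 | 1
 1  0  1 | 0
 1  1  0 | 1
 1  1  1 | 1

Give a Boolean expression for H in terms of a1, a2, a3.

The 0-rows are (0,0,0), (0,0,1), (1,0,1). Take each as a conjunction (¬a1·¬a2·¬a3, ¬a1·¬a2·a3, a1·¬a2·a3), form their disjunction, and complement — that gives a formula that is 1 everywhere H is.

H(a1, a2, a3) = not ((((not a1 and not a2) and not a3) or ((not a1 and not a2) and a3)) or ((a1 and not a2) and a3))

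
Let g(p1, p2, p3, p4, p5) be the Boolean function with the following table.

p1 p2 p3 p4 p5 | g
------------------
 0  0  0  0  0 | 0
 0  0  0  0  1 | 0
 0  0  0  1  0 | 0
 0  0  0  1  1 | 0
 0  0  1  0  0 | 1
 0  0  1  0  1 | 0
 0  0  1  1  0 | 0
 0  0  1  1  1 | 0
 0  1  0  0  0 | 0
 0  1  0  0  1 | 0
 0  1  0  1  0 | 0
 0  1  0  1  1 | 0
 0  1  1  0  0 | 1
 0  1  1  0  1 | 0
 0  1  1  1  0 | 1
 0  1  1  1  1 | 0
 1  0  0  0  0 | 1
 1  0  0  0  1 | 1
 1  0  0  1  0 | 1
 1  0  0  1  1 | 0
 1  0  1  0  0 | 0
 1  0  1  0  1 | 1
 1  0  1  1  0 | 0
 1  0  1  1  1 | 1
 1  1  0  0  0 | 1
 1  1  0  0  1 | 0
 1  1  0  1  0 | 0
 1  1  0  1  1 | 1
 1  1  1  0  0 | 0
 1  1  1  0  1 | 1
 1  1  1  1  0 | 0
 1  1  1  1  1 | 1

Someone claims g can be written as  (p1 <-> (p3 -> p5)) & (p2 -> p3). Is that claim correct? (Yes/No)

No

Evaluate (p1 <-> (p3 -> p5)) & (p2 -> p3) on each row and compare to g:
  p1=0, p2=0, p3=0, p4=0, p5=0: formula gives 0, g = 0 ✓
  p1=0, p2=0, p3=0, p4=0, p5=1: formula gives 0, g = 0 ✓
  p1=0, p2=0, p3=0, p4=1, p5=0: formula gives 0, g = 0 ✓
  p1=0, p2=0, p3=0, p4=1, p5=1: formula gives 0, g = 0 ✓
  …
  p1=0, p2=0, p3=1, p4=1, p5=0: formula gives 1, but g = 0 ✗
Since they disagree at (0,0,1,1,0), the expression is not a correct formula for g.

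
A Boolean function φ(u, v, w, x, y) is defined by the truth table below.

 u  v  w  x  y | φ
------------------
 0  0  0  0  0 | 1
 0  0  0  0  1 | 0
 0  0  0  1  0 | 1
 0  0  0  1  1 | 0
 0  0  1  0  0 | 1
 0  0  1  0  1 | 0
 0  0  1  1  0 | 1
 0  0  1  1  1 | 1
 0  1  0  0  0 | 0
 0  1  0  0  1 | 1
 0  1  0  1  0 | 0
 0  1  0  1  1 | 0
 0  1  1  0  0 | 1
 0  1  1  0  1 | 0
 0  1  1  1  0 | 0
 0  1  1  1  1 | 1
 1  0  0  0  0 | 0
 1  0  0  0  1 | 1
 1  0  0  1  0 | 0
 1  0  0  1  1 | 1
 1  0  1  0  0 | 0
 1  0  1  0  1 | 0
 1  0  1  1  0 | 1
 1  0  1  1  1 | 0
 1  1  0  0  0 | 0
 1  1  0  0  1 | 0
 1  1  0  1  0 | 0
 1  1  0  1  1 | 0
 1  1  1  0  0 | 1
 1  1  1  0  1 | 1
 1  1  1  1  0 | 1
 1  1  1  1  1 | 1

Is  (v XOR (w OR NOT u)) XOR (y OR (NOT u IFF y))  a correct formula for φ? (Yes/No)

No

Evaluate (v XOR (w OR NOT u)) XOR (y OR (NOT u IFF y)) on each row and compare to φ:
  u=0, v=0, w=0, x=0, y=0: formula gives 1, φ = 1 ✓
  u=0, v=0, w=0, x=0, y=1: formula gives 0, φ = 0 ✓
  u=0, v=0, w=0, x=1, y=0: formula gives 1, φ = 1 ✓
  u=0, v=0, w=0, x=1, y=1: formula gives 0, φ = 0 ✓
  …
  u=0, v=0, w=1, x=1, y=1: formula gives 0, but φ = 1 ✗
A single disagreement suffices: at (0,0,1,1,1) they differ, so the formula does not compute φ.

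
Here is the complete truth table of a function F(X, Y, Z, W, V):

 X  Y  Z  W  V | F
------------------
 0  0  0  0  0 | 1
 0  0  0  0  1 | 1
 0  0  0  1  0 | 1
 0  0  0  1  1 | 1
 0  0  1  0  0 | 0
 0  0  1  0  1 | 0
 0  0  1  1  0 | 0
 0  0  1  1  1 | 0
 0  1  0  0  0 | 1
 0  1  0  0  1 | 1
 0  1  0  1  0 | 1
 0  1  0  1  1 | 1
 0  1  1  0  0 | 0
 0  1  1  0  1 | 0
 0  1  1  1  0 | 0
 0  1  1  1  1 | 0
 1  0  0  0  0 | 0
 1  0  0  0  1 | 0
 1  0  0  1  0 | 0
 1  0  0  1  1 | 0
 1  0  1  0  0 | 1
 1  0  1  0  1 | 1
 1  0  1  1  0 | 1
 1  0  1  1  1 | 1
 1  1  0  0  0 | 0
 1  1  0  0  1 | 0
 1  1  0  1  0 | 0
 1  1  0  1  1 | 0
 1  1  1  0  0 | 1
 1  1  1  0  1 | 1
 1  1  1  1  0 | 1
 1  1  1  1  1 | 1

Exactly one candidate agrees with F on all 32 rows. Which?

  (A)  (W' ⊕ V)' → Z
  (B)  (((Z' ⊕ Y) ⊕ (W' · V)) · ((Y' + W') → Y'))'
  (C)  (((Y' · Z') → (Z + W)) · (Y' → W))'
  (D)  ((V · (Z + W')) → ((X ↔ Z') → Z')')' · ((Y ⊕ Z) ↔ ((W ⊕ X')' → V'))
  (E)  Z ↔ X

(A) disagrees with F on (0,0,0,0,1) (formula → 0, table → 1); rule it out.
(B) disagrees with F on (0,0,0,0,0) (formula → 0, table → 1); rule it out.
(C) disagrees with F on (0,0,0,1,0) (formula → 0, table → 1); rule it out.
(D) disagrees with F on (0,0,0,0,0) (formula → 0, table → 1); rule it out.
That leaves (E). Evaluating it on every row reproduces the table of F exactly.

E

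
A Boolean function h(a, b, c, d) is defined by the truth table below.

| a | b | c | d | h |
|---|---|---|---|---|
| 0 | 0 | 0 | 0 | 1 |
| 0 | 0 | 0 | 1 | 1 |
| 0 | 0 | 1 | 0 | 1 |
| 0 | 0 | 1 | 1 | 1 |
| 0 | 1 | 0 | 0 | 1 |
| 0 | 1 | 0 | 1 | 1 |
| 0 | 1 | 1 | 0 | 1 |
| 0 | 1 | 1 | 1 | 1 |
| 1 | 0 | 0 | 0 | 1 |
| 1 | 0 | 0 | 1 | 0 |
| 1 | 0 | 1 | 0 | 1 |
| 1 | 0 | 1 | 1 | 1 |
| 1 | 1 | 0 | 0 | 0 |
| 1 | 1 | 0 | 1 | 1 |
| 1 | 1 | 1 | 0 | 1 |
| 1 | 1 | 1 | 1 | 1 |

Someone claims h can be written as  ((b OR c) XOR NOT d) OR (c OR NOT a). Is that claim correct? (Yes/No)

Test each input against both h and the formula:
  a=0, b=0, c=0, d=0: formula gives 1, h = 1 ✓
  a=0, b=0, c=0, d=1: formula gives 1, h = 1 ✓
  a=0, b=0, c=1, d=0: formula gives 1, h = 1 ✓
  a=0, b=0, c=1, d=1: formula gives 1, h = 1 ✓
  …and likewise for the remaining 12 rows.
Every row agrees, so the formula is equivalent.

Yes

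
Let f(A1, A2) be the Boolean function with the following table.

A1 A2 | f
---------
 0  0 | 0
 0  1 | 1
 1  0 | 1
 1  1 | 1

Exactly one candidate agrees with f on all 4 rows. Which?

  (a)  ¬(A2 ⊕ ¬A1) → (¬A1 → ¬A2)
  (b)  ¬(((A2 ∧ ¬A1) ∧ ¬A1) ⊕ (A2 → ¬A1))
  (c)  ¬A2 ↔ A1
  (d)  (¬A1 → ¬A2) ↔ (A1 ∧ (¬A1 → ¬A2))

(a) disagrees with f on (0,0) (formula → 1, table → 0); rule it out.
(b) disagrees with f on (1,0) (formula → 0, table → 1); rule it out.
(c) disagrees with f on (1,1) (formula → 0, table → 1); rule it out.
Only (d) survives; checking it on all 4 rows confirms it matches f.

d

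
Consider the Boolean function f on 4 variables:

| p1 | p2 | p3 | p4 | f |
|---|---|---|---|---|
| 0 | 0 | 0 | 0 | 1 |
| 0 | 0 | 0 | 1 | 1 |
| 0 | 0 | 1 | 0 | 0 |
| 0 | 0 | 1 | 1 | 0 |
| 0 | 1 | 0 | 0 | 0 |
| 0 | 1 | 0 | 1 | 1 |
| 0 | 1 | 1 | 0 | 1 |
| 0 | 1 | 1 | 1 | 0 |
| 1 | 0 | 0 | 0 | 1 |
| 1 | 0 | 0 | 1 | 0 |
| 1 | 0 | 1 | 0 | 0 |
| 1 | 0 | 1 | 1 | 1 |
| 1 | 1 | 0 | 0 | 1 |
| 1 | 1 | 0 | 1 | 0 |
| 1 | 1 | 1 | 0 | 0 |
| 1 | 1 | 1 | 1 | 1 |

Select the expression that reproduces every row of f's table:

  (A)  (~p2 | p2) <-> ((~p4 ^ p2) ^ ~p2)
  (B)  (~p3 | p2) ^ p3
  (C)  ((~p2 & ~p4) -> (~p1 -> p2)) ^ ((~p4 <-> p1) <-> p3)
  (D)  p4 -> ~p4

(A) fails at (0,0,0,0): the formula yields 0, f is 1.
(B) fails at (0,0,1,0): the formula yields 1, f is 0.
(D) fails at (0,0,0,1): the formula yields 0, f is 1.
Only (C) survives; checking it on all 16 rows confirms it matches f.

C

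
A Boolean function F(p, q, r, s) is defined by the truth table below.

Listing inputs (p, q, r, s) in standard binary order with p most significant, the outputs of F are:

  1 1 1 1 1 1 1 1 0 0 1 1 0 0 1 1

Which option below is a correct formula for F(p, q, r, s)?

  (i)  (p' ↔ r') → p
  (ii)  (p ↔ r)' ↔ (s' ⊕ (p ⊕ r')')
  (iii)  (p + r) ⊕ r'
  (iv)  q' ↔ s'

iii

(i): at (0,0,0,0) it gives 0, but F = 1 — eliminated.
(ii): at (0,0,0,0) it gives 0, but F = 1 — eliminated.
(iv): at (0,0,0,1) it gives 0, but F = 1 — eliminated.
That leaves (iii). Evaluating it on every row reproduces the table of F exactly.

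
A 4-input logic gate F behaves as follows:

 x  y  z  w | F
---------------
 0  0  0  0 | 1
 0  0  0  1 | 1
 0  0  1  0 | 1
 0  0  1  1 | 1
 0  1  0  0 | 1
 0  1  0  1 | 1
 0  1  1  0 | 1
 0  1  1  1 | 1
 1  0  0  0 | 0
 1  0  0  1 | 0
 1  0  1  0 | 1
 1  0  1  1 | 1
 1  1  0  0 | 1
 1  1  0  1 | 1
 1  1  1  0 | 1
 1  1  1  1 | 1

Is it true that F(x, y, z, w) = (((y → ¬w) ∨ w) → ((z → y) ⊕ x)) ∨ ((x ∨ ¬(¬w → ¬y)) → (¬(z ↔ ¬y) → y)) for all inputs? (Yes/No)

Yes

Evaluate (((y → ¬w) ∨ w) → ((z → y) ⊕ x)) ∨ ((x ∨ ¬(¬w → ¬y)) → (¬(z ↔ ¬y) → y)) on each row and compare to F:
  x=0, y=0, z=0, w=0: formula gives 1, F = 1 ✓
  x=0, y=0, z=0, w=1: formula gives 1, F = 1 ✓
  x=0, y=0, z=1, w=0: formula gives 1, F = 1 ✓
  x=0, y=0, z=1, w=1: formula gives 1, F = 1 ✓
  … (the remaining 12 rows also agree.)
All 16 rows match — the expression computes F exactly.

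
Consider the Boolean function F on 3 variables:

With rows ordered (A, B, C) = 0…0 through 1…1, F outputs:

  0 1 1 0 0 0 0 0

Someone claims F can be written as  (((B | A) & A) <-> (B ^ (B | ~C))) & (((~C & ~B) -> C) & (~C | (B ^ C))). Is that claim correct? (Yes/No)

Yes

Test each input against both F and the formula:
  A=0, B=0, C=0: formula gives 0, F = 0 ✓
  A=0, B=0, C=1: formula gives 1, F = 1 ✓
  A=0, B=1, C=0: formula gives 1, F = 1 ✓
  A=0, B=1, C=1: formula gives 0, F = 0 ✓
  A=1, B=0, C=0: formula gives 0, F = 0 ✓
  … (the remaining 3 rows also agree.)
No disagreement on any input; they are logically equivalent.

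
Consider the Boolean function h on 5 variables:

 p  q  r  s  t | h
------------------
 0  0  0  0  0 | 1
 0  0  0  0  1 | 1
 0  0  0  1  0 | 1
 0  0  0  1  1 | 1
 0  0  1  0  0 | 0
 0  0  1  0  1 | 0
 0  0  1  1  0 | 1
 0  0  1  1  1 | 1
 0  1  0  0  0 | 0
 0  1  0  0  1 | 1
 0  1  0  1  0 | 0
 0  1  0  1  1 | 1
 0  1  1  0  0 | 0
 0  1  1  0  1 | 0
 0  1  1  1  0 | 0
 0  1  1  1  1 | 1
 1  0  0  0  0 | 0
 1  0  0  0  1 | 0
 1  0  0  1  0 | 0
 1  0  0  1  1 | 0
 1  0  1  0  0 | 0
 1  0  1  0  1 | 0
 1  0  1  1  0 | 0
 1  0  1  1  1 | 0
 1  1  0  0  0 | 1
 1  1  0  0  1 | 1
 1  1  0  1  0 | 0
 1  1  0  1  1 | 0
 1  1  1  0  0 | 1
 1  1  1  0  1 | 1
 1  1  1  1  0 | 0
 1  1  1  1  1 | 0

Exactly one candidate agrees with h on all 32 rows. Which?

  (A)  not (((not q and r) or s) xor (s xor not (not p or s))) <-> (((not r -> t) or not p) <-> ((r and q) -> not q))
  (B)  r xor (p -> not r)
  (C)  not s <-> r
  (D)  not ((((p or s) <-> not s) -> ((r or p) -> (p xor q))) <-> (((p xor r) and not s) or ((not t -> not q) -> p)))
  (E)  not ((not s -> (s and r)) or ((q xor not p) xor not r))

D

(A): at (0,1,0,0,0) it gives 1, but h = 0 — eliminated.
(B): at (0,0,1,1,0) it gives 0, but h = 1 — eliminated.
(C): at (0,0,0,0,0) it gives 0, but h = 1 — eliminated.
(E): at (0,0,0,1,0) it gives 0, but h = 1 — eliminated.
Only (D) survives; checking it on all 32 rows confirms it matches h.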